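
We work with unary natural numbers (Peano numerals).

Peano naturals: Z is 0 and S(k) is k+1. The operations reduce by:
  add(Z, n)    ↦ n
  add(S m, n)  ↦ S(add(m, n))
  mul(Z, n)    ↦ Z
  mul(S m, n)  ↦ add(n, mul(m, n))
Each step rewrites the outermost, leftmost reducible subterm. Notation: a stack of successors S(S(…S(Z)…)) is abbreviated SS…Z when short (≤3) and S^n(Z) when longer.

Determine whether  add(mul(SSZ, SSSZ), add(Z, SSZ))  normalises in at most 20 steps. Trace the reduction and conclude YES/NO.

Answer: YES — reaches normal form S^8(Z) in 19 ≤ 20 steps

Derivation:
  start: add(mul(SSZ, SSSZ), add(Z, SSZ))
  step 1: add(add(SSSZ, mul(SZ, SSSZ)), add(Z, SSZ))
  step 2: add(S(add(SSZ, mul(SZ, SSSZ))), add(Z, SSZ))
  step 3: S(add(add(SSZ, mul(SZ, SSSZ)), add(Z, SSZ)))
  step 4: S(add(S(add(SZ, mul(SZ, SSSZ))), add(Z, SSZ)))
  step 5: S(S(add(add(SZ, mul(SZ, SSSZ)), add(Z, SSZ))))
  step 6: S(S(add(S(add(Z, mul(SZ, SSSZ))), add(Z, SSZ))))
  step 7: S(S(S(add(add(Z, mul(SZ, SSSZ)), add(Z, SSZ)))))
  step 8: S(S(S(add(mul(SZ, SSSZ), add(Z, SSZ)))))
  step 9: S(S(S(add(add(SSSZ, mul(Z, SSSZ)), add(Z, SSZ)))))
  step 10: S(S(S(add(S(add(SSZ, mul(Z, SSSZ))), add(Z, SSZ)))))
  step 11: S(S(S(S(add(add(SSZ, mul(Z, SSSZ)), add(Z, SSZ))))))
  step 12: S(S(S(S(add(S(add(SZ, mul(Z, SSSZ))), add(Z, SSZ))))))
  step 13: S(S(S(S(S(add(add(SZ, mul(Z, SSSZ)), add(Z, SSZ)))))))
  step 14: S(S(S(S(S(add(S(add(Z, mul(Z, SSSZ))), add(Z, SSZ)))))))
  step 15: S(S(S(S(S(S(add(add(Z, mul(Z, SSSZ)), add(Z, SSZ))))))))
  step 16: S(S(S(S(S(S(add(mul(Z, SSSZ), add(Z, SSZ))))))))
  step 17: S(S(S(S(S(S(add(Z, add(Z, SSZ))))))))
  step 18: S(S(S(S(S(S(add(Z, SSZ)))))))
  step 19: S^8(Z)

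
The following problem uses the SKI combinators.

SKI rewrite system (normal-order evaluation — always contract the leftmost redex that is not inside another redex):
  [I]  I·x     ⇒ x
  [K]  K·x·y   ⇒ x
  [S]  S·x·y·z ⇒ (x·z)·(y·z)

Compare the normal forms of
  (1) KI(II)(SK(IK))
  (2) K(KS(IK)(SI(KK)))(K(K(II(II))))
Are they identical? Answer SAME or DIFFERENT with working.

Answer: DIFFERENT — A ⇓ SKK, B ⇓ S(SI(KK))

Reduction:
Term A:
  start: KI(II)(SK(IK))
  [1] I(SK(IK))
  [2] SK(IK)
  [3] SKK

Term B:
  start: K(KS(IK)(SI(KK)))(K(K(II(II))))
  [1] KS(IK)(SI(KK))
  [2] S(SI(KK))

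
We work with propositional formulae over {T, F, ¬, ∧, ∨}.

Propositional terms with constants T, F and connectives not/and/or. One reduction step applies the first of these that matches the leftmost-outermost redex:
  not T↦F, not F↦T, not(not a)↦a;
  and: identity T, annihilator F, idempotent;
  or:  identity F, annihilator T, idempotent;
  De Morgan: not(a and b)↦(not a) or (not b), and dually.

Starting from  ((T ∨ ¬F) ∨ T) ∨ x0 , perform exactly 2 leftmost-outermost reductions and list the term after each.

  start: ((T ∨ ¬F) ∨ T) ∨ x0
  step 1: T ∨ x0
  step 2: T

Answer: after 2 steps: T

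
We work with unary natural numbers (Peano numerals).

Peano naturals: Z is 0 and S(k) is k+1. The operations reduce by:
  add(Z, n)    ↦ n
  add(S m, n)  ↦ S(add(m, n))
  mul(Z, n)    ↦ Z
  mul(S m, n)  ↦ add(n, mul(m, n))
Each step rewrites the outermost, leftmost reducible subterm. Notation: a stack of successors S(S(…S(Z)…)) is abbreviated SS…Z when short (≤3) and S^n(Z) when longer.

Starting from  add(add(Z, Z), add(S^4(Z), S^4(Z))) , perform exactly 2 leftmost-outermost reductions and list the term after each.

Answer: after 2 steps: add(S^4(Z), S^4(Z))

Derivation:
  start: add(add(Z, Z), add(S^4(Z), S^4(Z)))
  [1] add(Z, add(S^4(Z), S^4(Z)))
  [2] add(S^4(Z), S^4(Z))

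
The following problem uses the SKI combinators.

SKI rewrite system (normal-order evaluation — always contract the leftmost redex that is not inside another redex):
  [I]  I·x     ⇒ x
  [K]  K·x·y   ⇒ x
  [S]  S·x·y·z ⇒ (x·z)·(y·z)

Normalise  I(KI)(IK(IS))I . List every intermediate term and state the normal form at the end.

Answer: normal form = I  (in 3 steps)

Derivation:
  start: I(KI)(IK(IS))I
  step 1: KI(IK(IS))I
  step 2: II
  step 3: I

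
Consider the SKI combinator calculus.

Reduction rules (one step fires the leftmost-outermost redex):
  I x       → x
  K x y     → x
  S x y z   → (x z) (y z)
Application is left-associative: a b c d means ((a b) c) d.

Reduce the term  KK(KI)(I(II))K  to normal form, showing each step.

Answer: normal form = I  (in 4 steps)

Derivation:
  start: KK(KI)(I(II))K
  [1] K(I(II))K
  [2] I(II)
  [3] II
  [4] I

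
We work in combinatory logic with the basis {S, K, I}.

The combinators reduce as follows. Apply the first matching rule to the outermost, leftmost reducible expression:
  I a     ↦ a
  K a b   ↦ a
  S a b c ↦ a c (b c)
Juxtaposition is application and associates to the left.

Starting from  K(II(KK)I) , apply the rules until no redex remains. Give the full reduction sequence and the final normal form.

  start: K(II(KK)I)
  →1  K(I(KK)I)
  →2  K(KKI)
  →3  KK

Answer: normal form = KK  (in 3 steps)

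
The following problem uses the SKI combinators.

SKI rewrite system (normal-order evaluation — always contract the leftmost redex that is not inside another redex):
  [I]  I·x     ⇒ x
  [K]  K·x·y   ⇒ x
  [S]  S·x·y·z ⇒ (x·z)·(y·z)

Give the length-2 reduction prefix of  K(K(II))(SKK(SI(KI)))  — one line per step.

  start: K(K(II))(SKK(SI(KI)))
  →1  K(II)
  →2  KI

Answer: after 2 steps: KI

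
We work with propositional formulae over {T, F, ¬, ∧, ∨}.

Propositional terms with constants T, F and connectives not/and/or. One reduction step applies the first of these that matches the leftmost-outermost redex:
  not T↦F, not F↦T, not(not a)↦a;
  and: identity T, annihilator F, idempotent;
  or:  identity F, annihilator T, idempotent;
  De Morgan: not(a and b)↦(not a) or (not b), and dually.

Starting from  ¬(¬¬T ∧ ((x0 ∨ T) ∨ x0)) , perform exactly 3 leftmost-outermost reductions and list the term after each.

Answer: after 3 steps: F ∨ ¬((x0 ∨ T) ∨ x0)

Reduction:
  start: ¬(¬¬T ∧ ((x0 ∨ T) ∨ x0))
  step 1: ¬¬¬T ∨ ¬((x0 ∨ T) ∨ x0)
  step 2: ¬T ∨ ¬((x0 ∨ T) ∨ x0)
  step 3: F ∨ ¬((x0 ∨ T) ∨ x0)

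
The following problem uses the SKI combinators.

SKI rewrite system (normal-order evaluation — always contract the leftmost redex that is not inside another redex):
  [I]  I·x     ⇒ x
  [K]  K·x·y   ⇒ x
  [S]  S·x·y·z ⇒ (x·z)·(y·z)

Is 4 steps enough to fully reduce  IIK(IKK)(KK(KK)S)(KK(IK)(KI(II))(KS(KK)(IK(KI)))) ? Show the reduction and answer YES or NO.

  start: IIK(IKK)(KK(KK)S)(KK(IK)(KI(II))(KS(KK)(IK(KI))))
  step 1: IK(IKK)(KK(KK)S)(KK(IK)(KI(II))(KS(KK)(IK(KI))))
  step 2: K(IKK)(KK(KK)S)(KK(IK)(KI(II))(KS(KK)(IK(KI))))
  step 3: IKK(KK(IK)(KI(II))(KS(KK)(IK(KI))))
  step 4: KK(KK(IK)(KI(II))(KS(KK)(IK(KI))))

Answer: NO — after 4 steps the term is KK(KK(IK)(KI(II))(KS(KK)(IK(KI)))), not yet normal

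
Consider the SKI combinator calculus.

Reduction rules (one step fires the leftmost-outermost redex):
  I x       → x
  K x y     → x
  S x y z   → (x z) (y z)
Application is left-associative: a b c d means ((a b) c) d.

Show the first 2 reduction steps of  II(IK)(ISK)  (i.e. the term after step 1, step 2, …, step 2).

  start: II(IK)(ISK)
  step 1: I(IK)(ISK)
  step 2: IK(ISK)

Answer: after 2 steps: IK(ISK)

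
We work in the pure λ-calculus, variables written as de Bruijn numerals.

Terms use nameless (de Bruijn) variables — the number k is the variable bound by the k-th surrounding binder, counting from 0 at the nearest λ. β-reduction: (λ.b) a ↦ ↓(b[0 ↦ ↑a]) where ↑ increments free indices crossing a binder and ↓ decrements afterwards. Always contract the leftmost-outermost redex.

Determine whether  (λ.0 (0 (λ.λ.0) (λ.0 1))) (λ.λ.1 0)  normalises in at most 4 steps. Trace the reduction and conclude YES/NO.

  start: (λ.0 (0 (λ.λ.0) (λ.0 1))) (λ.λ.1 0)
  [1] (λ.λ.1 0) ((λ.λ.1 0) (λ.λ.0) (λ.0 (λ.λ.1 0)))
  [2] λ.(λ.λ.1 0) (λ.λ.0) (λ.0 (λ.λ.1 0)) 0
  [3] λ.(λ.(λ.λ.0) 0) (λ.0 (λ.λ.1 0)) 0
  [4] λ.(λ.λ.0) (λ.0 (λ.λ.1 0)) 0

Answer: NO — after 4 steps the term is λ.(λ.λ.0) (λ.0 (λ.λ.1 0)) 0, not yet normal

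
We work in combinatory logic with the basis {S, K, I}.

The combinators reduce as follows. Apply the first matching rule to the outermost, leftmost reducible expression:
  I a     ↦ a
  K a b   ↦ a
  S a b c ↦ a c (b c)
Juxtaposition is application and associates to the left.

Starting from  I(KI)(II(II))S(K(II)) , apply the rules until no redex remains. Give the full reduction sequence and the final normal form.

  start: I(KI)(II(II))S(K(II))
  →1  KI(II(II))S(K(II))
  →2  IS(K(II))
  →3  S(K(II))
  →4  S(KI)

Answer: normal form = S(KI)  (in 4 steps)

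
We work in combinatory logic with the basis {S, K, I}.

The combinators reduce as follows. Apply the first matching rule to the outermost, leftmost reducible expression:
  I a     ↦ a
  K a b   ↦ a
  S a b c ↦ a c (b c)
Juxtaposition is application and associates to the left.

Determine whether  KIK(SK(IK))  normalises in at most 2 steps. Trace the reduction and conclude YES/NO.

Answer: NO — after 2 steps the term is SK(IK), not yet normal

Reduction:
  start: KIK(SK(IK))
  step 1: I(SK(IK))
  step 2: SK(IK)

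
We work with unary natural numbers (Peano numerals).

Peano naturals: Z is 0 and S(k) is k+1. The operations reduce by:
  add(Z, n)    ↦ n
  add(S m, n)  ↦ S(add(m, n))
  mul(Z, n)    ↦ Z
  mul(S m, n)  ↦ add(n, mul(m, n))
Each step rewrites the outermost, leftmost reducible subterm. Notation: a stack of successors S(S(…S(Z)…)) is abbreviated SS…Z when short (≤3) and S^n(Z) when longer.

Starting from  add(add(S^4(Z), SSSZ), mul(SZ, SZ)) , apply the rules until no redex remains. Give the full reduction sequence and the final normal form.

  start: add(add(S^4(Z), SSSZ), mul(SZ, SZ))
  [1] add(S(add(SSSZ, SSSZ)), mul(SZ, SZ))
  [2] S(add(add(SSSZ, SSSZ), mul(SZ, SZ)))
  [3] S(add(S(add(SSZ, SSSZ)), mul(SZ, SZ)))
  [4] S(S(add(add(SSZ, SSSZ), mul(SZ, SZ))))
  [5] S(S(add(S(add(SZ, SSSZ)), mul(SZ, SZ))))
  [6] S(S(S(add(add(SZ, SSSZ), mul(SZ, SZ)))))
  [7] S(S(S(add(S(add(Z, SSSZ)), mul(SZ, SZ)))))
  [8] S(S(S(S(add(add(Z, SSSZ), mul(SZ, SZ))))))
  [9] S(S(S(S(add(SSSZ, mul(SZ, SZ))))))
  [10] S(S(S(S(S(add(SSZ, mul(SZ, SZ)))))))
  [11] S(S(S(S(S(S(add(SZ, mul(SZ, SZ))))))))
  [12] S(S(S(S(S(S(S(add(Z, mul(SZ, SZ)))))))))
  [13] S(S(S(S(S(S(S(mul(SZ, SZ))))))))
  [14] S(S(S(S(S(S(S(add(SZ, mul(Z, SZ)))))))))
  [15] S(S(S(S(S(S(S(S(add(Z, mul(Z, SZ))))))))))
  [16] S(S(S(S(S(S(S(S(mul(Z, SZ)))))))))
  [17] S^8(Z)

Answer: normal form = S^8(Z)  (in 17 steps)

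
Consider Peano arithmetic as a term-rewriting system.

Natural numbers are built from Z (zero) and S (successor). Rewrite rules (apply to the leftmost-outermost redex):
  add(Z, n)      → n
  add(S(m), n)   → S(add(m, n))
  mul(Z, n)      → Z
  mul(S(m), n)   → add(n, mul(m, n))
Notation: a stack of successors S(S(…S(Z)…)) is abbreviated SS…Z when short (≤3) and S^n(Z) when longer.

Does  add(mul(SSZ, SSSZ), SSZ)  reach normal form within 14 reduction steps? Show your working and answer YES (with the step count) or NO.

Answer: NO — after 14 steps the term is S(S(S(S(S(add(S(add(Z, mul(Z, SSSZ))), SSZ)))))), not yet normal

Reduction:
  start: add(mul(SSZ, SSSZ), SSZ)
  [1] add(add(SSSZ, mul(SZ, SSSZ)), SSZ)
  [2] add(S(add(SSZ, mul(SZ, SSSZ))), SSZ)
  [3] S(add(add(SSZ, mul(SZ, SSSZ)), SSZ))
  [4] S(add(S(add(SZ, mul(SZ, SSSZ))), SSZ))
  [5] S(S(add(add(SZ, mul(SZ, SSSZ)), SSZ)))
  [6] S(S(add(S(add(Z, mul(SZ, SSSZ))), SSZ)))
  [7] S(S(S(add(add(Z, mul(SZ, SSSZ)), SSZ))))
  [8] S(S(S(add(mul(SZ, SSSZ), SSZ))))
  [9] S(S(S(add(add(SSSZ, mul(Z, SSSZ)), SSZ))))
  [10] S(S(S(add(S(add(SSZ, mul(Z, SSSZ))), SSZ))))
  [11] S(S(S(S(add(add(SSZ, mul(Z, SSSZ)), SSZ)))))
  [12] S(S(S(S(add(S(add(SZ, mul(Z, SSSZ))), SSZ)))))
  [13] S(S(S(S(S(add(add(SZ, mul(Z, SSSZ)), SSZ))))))
  [14] S(S(S(S(S(add(S(add(Z, mul(Z, SSSZ))), SSZ))))))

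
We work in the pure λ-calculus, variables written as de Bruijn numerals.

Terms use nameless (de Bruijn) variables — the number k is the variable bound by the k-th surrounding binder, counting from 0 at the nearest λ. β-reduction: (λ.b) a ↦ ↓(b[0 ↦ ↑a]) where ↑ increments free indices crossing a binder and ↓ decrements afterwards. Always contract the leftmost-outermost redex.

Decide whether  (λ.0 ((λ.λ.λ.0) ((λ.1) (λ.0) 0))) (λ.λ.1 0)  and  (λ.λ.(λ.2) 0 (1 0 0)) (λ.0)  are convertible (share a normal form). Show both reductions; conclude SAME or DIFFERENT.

Term A:
  start: (λ.0 ((λ.λ.λ.0) ((λ.1) (λ.0) 0))) (λ.λ.1 0)
  [1] (λ.λ.1 0) ((λ.λ.λ.0) ((λ.λ.λ.1 0) (λ.0) (λ.λ.1 0)))
  [2] λ.(λ.λ.λ.0) ((λ.λ.λ.1 0) (λ.0) (λ.λ.1 0)) 0
  [3] λ.(λ.λ.0) 0
  [4] λ.λ.0

Term B:
  start: (λ.λ.(λ.2) 0 (1 0 0)) (λ.0)
  [1] λ.(λ.λ.0) 0 ((λ.0) 0 0)
  [2] λ.(λ.0) ((λ.0) 0 0)
  [3] λ.(λ.0) 0 0
  [4] λ.0 0

Answer: DIFFERENT — A ⇓ λ.λ.0, B ⇓ λ.0 0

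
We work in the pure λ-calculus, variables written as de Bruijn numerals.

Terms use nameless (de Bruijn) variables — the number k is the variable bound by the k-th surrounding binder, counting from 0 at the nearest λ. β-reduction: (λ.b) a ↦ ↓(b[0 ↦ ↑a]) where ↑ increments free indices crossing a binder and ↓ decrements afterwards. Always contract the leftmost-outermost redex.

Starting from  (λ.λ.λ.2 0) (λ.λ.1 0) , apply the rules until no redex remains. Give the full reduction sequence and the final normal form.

Answer: normal form = λ.λ.λ.1 0  (in 2 steps)

Working:
  start: (λ.λ.λ.2 0) (λ.λ.1 0)
  →1  λ.λ.(λ.λ.1 0) 0
  →2  λ.λ.λ.1 0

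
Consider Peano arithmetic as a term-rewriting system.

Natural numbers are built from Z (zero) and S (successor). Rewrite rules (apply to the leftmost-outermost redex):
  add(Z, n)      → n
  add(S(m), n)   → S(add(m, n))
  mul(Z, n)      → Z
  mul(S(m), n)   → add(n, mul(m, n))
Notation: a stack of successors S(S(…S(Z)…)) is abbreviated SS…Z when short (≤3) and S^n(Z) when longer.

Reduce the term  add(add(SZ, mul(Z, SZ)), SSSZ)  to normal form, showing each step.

  start: add(add(SZ, mul(Z, SZ)), SSSZ)
  step 1: add(S(add(Z, mul(Z, SZ))), SSSZ)
  step 2: S(add(add(Z, mul(Z, SZ)), SSSZ))
  step 3: S(add(mul(Z, SZ), SSSZ))
  step 4: S(add(Z, SSSZ))
  step 5: S^4(Z)

Answer: normal form = S^4(Z)  (in 5 steps)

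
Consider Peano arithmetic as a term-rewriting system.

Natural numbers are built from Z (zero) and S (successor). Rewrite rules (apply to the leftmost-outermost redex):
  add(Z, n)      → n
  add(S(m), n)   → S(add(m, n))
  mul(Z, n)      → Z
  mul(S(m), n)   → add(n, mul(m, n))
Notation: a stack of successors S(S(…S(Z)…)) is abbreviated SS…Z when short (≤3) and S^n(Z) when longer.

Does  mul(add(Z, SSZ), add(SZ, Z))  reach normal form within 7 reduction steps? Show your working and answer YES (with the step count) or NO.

Answer: NO — after 7 steps the term is S(add(add(SZ, Z), mul(Z, add(SZ, Z)))), not yet normal

Derivation:
  start: mul(add(Z, SSZ), add(SZ, Z))
  [1] mul(SSZ, add(SZ, Z))
  [2] add(add(SZ, Z), mul(SZ, add(SZ, Z)))
  [3] add(S(add(Z, Z)), mul(SZ, add(SZ, Z)))
  [4] S(add(add(Z, Z), mul(SZ, add(SZ, Z))))
  [5] S(add(Z, mul(SZ, add(SZ, Z))))
  [6] S(mul(SZ, add(SZ, Z)))
  [7] S(add(add(SZ, Z), mul(Z, add(SZ, Z))))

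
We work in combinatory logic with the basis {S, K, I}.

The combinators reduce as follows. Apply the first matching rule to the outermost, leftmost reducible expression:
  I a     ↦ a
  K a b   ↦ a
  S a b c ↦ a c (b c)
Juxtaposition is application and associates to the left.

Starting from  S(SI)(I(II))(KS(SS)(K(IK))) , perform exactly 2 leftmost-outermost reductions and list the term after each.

  start: S(SI)(I(II))(KS(SS)(K(IK)))
  step 1: SI(KS(SS)(K(IK)))(I(II)(KS(SS)(K(IK))))
  step 2: I(I(II)(KS(SS)(K(IK))))(KS(SS)(K(IK))(I(II)(KS(SS)(K(IK)))))

Answer: after 2 steps: I(I(II)(KS(SS)(K(IK))))(KS(SS)(K(IK))(I(II)(KS(SS)(K(IK)))))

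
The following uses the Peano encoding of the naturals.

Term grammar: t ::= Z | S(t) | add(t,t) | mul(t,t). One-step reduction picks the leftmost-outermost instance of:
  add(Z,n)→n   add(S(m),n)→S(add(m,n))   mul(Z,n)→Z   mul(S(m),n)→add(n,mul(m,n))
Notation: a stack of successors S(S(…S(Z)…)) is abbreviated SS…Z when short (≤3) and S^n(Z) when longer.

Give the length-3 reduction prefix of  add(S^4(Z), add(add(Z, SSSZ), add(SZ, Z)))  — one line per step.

Answer: after 3 steps: S(S(S(add(SZ, add(add(Z, SSSZ), add(SZ, Z))))))

Working:
  start: add(S^4(Z), add(add(Z, SSSZ), add(SZ, Z)))
  →1  S(add(SSSZ, add(add(Z, SSSZ), add(SZ, Z))))
  →2  S(S(add(SSZ, add(add(Z, SSSZ), add(SZ, Z)))))
  →3  S(S(S(add(SZ, add(add(Z, SSSZ), add(SZ, Z))))))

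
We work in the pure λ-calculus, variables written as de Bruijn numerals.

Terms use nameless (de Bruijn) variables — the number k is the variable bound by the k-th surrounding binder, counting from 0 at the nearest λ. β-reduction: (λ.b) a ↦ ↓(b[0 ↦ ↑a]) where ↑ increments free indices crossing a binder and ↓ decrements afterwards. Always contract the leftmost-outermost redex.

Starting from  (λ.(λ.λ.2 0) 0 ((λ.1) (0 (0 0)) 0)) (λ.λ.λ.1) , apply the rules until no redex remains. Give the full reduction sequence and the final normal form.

Answer: normal form = λ.λ.1  (in 4 steps)

Derivation:
  start: (λ.(λ.λ.2 0) 0 ((λ.1) (0 (0 0)) 0)) (λ.λ.λ.1)
  →1  (λ.λ.(λ.λ.λ.1) 0) (λ.λ.λ.1) ((λ.λ.λ.λ.1) ((λ.λ.λ.1) ((λ.λ.λ.1) (λ.λ.λ.1))) (λ.λ.λ.1))
  →2  (λ.(λ.λ.λ.1) 0) ((λ.λ.λ.λ.1) ((λ.λ.λ.1) ((λ.λ.λ.1) (λ.λ.λ.1))) (λ.λ.λ.1))
  →3  (λ.λ.λ.1) ((λ.λ.λ.λ.1) ((λ.λ.λ.1) ((λ.λ.λ.1) (λ.λ.λ.1))) (λ.λ.λ.1))
  →4  λ.λ.1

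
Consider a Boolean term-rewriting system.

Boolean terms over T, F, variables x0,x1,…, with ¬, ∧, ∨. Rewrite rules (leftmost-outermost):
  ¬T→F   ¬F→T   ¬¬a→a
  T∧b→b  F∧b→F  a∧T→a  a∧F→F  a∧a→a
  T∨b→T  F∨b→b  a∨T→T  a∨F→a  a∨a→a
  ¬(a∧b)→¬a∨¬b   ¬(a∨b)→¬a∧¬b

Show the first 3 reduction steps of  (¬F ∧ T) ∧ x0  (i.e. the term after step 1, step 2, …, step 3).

  start: (¬F ∧ T) ∧ x0
  step 1: ¬F ∧ x0
  step 2: T ∧ x0
  step 3: x0

Answer: after 3 steps: x0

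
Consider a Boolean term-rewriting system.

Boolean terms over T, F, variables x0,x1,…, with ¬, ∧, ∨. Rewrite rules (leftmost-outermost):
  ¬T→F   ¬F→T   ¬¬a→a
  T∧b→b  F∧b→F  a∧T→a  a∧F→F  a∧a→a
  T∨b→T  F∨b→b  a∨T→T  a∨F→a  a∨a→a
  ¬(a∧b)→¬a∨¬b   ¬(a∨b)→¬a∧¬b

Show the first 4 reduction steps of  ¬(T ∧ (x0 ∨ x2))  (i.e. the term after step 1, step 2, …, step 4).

Answer: after 4 steps: ¬x0 ∧ ¬x2

Derivation:
  start: ¬(T ∧ (x0 ∨ x2))
  [1] ¬T ∨ ¬(x0 ∨ x2)
  [2] F ∨ ¬(x0 ∨ x2)
  [3] ¬(x0 ∨ x2)
  [4] ¬x0 ∧ ¬x2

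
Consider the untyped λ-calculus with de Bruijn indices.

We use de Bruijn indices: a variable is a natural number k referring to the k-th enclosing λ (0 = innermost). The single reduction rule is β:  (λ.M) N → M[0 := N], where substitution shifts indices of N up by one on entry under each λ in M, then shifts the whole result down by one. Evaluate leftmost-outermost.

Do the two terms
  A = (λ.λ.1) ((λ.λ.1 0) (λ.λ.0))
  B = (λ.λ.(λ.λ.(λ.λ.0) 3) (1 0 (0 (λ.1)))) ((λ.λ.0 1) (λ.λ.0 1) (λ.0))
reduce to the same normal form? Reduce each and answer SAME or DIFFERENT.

Answer: SAME — A ⇓ λ.λ.λ.0, B ⇓ λ.λ.λ.0

Reduction:
Term A:
  start: (λ.λ.1) ((λ.λ.1 0) (λ.λ.0))
  [1] λ.(λ.λ.1 0) (λ.λ.0)
  [2] λ.λ.(λ.λ.0) 0
  [3] λ.λ.λ.0

Term B:
  start: (λ.λ.(λ.λ.(λ.λ.0) 3) (1 0 (0 (λ.1)))) ((λ.λ.0 1) (λ.λ.0 1) (λ.0))
  [1] λ.(λ.λ.(λ.λ.0) ((λ.λ.0 1) (λ.λ.0 1) (λ.0))) ((λ.λ.0 1) (λ.λ.0 1) (λ.0) 0 (0 (λ.1)))
  [2] λ.λ.(λ.λ.0) ((λ.λ.0 1) (λ.λ.0 1) (λ.0))
  [3] λ.λ.λ.0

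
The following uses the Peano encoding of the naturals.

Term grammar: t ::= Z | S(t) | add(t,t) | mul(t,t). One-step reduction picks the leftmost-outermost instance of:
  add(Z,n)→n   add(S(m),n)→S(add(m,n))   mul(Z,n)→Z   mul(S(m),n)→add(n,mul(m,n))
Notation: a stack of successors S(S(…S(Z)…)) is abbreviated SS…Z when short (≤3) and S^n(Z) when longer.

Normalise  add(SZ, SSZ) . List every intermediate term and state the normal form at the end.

  start: add(SZ, SSZ)
  [1] S(add(Z, SSZ))
  [2] SSSZ

Answer: normal form = SSSZ  (in 2 steps)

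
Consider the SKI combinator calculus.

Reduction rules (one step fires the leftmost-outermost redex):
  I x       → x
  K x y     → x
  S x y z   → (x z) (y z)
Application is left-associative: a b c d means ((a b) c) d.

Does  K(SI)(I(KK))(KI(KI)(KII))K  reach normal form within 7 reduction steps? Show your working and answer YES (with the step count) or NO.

  start: K(SI)(I(KK))(KI(KI)(KII))K
  →1  SI(KI(KI)(KII))K
  →2  IK(KI(KI)(KII)K)
  →3  K(KI(KI)(KII)K)
  →4  K(I(KII)K)
  →5  K(KIIK)
  →6  K(IK)
  →7  KK

Answer: YES — reaches normal form KK in 7 ≤ 7 steps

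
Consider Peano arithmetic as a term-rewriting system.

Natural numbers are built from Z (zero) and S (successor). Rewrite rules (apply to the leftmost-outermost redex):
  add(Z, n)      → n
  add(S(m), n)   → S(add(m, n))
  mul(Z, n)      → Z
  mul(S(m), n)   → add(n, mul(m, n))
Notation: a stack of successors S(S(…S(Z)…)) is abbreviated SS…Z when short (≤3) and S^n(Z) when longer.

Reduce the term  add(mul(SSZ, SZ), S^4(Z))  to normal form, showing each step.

Answer: normal form = S^6(Z)  (in 10 steps)

Reduction:
  start: add(mul(SSZ, SZ), S^4(Z))
  →1  add(add(SZ, mul(SZ, SZ)), S^4(Z))
  →2  add(S(add(Z, mul(SZ, SZ))), S^4(Z))
  →3  S(add(add(Z, mul(SZ, SZ)), S^4(Z)))
  →4  S(add(mul(SZ, SZ), S^4(Z)))
  →5  S(add(add(SZ, mul(Z, SZ)), S^4(Z)))
  →6  S(add(S(add(Z, mul(Z, SZ))), S^4(Z)))
  →7  S(S(add(add(Z, mul(Z, SZ)), S^4(Z))))
  →8  S(S(add(mul(Z, SZ), S^4(Z))))
  →9  S(S(add(Z, S^4(Z))))
  →10  S^6(Z)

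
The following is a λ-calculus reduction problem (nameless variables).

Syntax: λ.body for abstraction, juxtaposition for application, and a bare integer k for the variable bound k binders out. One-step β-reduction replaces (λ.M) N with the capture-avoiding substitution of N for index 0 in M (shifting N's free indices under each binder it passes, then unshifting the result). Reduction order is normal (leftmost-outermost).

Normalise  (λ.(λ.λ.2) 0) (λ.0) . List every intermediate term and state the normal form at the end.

Answer: normal form = λ.λ.0  (in 2 steps)

Working:
  start: (λ.(λ.λ.2) 0) (λ.0)
  step 1: (λ.λ.λ.0) (λ.0)
  step 2: λ.λ.0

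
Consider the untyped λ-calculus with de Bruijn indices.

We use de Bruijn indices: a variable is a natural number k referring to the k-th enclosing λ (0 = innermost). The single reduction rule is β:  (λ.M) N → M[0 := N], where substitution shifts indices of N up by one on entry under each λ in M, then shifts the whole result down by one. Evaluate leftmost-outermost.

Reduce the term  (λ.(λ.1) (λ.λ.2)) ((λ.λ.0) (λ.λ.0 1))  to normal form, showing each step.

Answer: normal form = λ.0  (in 3 steps)

Derivation:
  start: (λ.(λ.1) (λ.λ.2)) ((λ.λ.0) (λ.λ.0 1))
  [1] (λ.(λ.λ.0) (λ.λ.0 1)) (λ.λ.(λ.λ.0) (λ.λ.0 1))
  [2] (λ.λ.0) (λ.λ.0 1)
  [3] λ.0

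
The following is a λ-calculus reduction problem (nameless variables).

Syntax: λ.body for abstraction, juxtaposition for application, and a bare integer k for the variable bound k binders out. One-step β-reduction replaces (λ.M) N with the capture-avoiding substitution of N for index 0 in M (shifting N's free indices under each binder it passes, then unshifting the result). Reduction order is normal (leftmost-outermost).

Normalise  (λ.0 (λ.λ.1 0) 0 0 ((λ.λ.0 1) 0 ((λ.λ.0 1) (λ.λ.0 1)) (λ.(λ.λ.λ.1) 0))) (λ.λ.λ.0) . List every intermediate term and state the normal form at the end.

Answer: normal form = λ.λ.0  (in 5 steps)

Working:
  start: (λ.0 (λ.λ.1 0) 0 0 ((λ.λ.0 1) 0 ((λ.λ.0 1) (λ.λ.0 1)) (λ.(λ.λ.λ.1) 0))) (λ.λ.λ.0)
  [1] (λ.λ.λ.0) (λ.λ.1 0) (λ.λ.λ.0) (λ.λ.λ.0) ((λ.λ.0 1) (λ.λ.λ.0) ((λ.λ.0 1) (λ.λ.0 1)) (λ.(λ.λ.λ.1) 0))
  [2] (λ.λ.0) (λ.λ.λ.0) (λ.λ.λ.0) ((λ.λ.0 1) (λ.λ.λ.0) ((λ.λ.0 1) (λ.λ.0 1)) (λ.(λ.λ.λ.1) 0))
  [3] (λ.0) (λ.λ.λ.0) ((λ.λ.0 1) (λ.λ.λ.0) ((λ.λ.0 1) (λ.λ.0 1)) (λ.(λ.λ.λ.1) 0))
  [4] (λ.λ.λ.0) ((λ.λ.0 1) (λ.λ.λ.0) ((λ.λ.0 1) (λ.λ.0 1)) (λ.(λ.λ.λ.1) 0))
  [5] λ.λ.0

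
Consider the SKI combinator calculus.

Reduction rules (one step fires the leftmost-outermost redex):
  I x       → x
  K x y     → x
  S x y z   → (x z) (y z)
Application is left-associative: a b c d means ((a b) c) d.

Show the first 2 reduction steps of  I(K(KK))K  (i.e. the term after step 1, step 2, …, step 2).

Answer: after 2 steps: KK

Working:
  start: I(K(KK))K
  →1  K(KK)K
  →2  KK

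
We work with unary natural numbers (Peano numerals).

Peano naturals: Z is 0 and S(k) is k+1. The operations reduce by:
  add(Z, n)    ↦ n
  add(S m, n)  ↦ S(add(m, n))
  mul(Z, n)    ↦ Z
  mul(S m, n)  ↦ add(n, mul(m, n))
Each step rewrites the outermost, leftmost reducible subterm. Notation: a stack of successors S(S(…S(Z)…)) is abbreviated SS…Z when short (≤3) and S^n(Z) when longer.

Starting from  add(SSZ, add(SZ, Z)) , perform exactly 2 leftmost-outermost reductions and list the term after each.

  start: add(SSZ, add(SZ, Z))
  →1  S(add(SZ, add(SZ, Z)))
  →2  S(S(add(Z, add(SZ, Z))))

Answer: after 2 steps: S(S(add(Z, add(SZ, Z))))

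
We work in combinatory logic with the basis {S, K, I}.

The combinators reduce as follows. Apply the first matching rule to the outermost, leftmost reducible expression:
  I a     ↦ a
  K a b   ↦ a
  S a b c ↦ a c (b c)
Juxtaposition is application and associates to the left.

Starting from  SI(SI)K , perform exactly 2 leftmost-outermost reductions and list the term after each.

Answer: after 2 steps: K(SIK)

Reduction:
  start: SI(SI)K
  [1] IK(SIK)
  [2] K(SIK)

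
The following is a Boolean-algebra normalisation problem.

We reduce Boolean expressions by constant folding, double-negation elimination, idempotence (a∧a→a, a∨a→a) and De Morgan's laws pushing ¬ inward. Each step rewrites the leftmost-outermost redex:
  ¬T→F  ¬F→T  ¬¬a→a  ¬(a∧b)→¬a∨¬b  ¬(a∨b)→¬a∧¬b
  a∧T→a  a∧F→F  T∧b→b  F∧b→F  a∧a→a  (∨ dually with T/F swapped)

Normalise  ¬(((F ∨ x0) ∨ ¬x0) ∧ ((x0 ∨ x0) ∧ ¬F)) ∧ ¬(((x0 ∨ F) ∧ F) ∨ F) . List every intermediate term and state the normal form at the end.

  start: ¬(((F ∨ x0) ∨ ¬x0) ∧ ((x0 ∨ x0) ∧ ¬F)) ∧ ¬(((x0 ∨ F) ∧ F) ∨ F)
  →1  (¬((F ∨ x0) ∨ ¬x0) ∨ ¬((x0 ∨ x0) ∧ ¬F)) ∧ ¬(((x0 ∨ F) ∧ F) ∨ F)
  →2  ((¬(F ∨ x0) ∧ ¬¬x0) ∨ ¬((x0 ∨ x0) ∧ ¬F)) ∧ ¬(((x0 ∨ F) ∧ F) ∨ F)
  →3  (((¬F ∧ ¬x0) ∧ ¬¬x0) ∨ ¬((x0 ∨ x0) ∧ ¬F)) ∧ ¬(((x0 ∨ F) ∧ F) ∨ F)
  →4  (((T ∧ ¬x0) ∧ ¬¬x0) ∨ ¬((x0 ∨ x0) ∧ ¬F)) ∧ ¬(((x0 ∨ F) ∧ F) ∨ F)
  →5  ((¬x0 ∧ ¬¬x0) ∨ ¬((x0 ∨ x0) ∧ ¬F)) ∧ ¬(((x0 ∨ F) ∧ F) ∨ F)
  →6  ((¬x0 ∧ x0) ∨ ¬((x0 ∨ x0) ∧ ¬F)) ∧ ¬(((x0 ∨ F) ∧ F) ∨ F)
  →7  ((¬x0 ∧ x0) ∨ (¬(x0 ∨ x0) ∨ ¬¬F)) ∧ ¬(((x0 ∨ F) ∧ F) ∨ F)
  →8  ((¬x0 ∧ x0) ∨ ((¬x0 ∧ ¬x0) ∨ ¬¬F)) ∧ ¬(((x0 ∨ F) ∧ F) ∨ F)
  →9  ((¬x0 ∧ x0) ∨ (¬x0 ∨ ¬¬F)) ∧ ¬(((x0 ∨ F) ∧ F) ∨ F)
  →10  ((¬x0 ∧ x0) ∨ (¬x0 ∨ F)) ∧ ¬(((x0 ∨ F) ∧ F) ∨ F)
  →11  ((¬x0 ∧ x0) ∨ ¬x0) ∧ ¬(((x0 ∨ F) ∧ F) ∨ F)
  →12  ((¬x0 ∧ x0) ∨ ¬x0) ∧ (¬((x0 ∨ F) ∧ F) ∧ ¬F)
  →13  ((¬x0 ∧ x0) ∨ ¬x0) ∧ ((¬(x0 ∨ F) ∨ ¬F) ∧ ¬F)
  →14  ((¬x0 ∧ x0) ∨ ¬x0) ∧ (((¬x0 ∧ ¬F) ∨ ¬F) ∧ ¬F)
  →15  ((¬x0 ∧ x0) ∨ ¬x0) ∧ (((¬x0 ∧ T) ∨ ¬F) ∧ ¬F)
  →16  ((¬x0 ∧ x0) ∨ ¬x0) ∧ ((¬x0 ∨ ¬F) ∧ ¬F)
  →17  ((¬x0 ∧ x0) ∨ ¬x0) ∧ ((¬x0 ∨ T) ∧ ¬F)
  →18  ((¬x0 ∧ x0) ∨ ¬x0) ∧ (T ∧ ¬F)
  →19  ((¬x0 ∧ x0) ∨ ¬x0) ∧ ¬F
  →20  ((¬x0 ∧ x0) ∨ ¬x0) ∧ T
  →21  (¬x0 ∧ x0) ∨ ¬x0

Answer: normal form = (¬x0 ∧ x0) ∨ ¬x0  (in 21 steps)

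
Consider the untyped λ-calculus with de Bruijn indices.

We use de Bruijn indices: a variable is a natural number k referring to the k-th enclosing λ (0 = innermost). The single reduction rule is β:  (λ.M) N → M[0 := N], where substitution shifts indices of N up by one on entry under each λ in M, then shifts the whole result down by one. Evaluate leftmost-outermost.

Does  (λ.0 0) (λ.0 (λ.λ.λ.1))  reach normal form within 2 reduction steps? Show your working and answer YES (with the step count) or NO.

Answer: NO — after 2 steps the term is (λ.0 (λ.λ.λ.1)) (λ.λ.λ.1), not yet normal

Derivation:
  start: (λ.0 0) (λ.0 (λ.λ.λ.1))
  [1] (λ.0 (λ.λ.λ.1)) (λ.0 (λ.λ.λ.1))
  [2] (λ.0 (λ.λ.λ.1)) (λ.λ.λ.1)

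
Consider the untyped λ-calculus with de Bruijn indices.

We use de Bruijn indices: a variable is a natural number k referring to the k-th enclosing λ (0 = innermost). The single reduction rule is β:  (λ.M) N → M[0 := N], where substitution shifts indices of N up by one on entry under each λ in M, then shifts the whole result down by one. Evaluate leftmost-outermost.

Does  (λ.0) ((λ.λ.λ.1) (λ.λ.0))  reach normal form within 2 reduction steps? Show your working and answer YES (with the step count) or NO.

Answer: YES — reaches normal form λ.λ.1 in 2 ≤ 2 steps

Working:
  start: (λ.0) ((λ.λ.λ.1) (λ.λ.0))
  →1  (λ.λ.λ.1) (λ.λ.0)
  →2  λ.λ.1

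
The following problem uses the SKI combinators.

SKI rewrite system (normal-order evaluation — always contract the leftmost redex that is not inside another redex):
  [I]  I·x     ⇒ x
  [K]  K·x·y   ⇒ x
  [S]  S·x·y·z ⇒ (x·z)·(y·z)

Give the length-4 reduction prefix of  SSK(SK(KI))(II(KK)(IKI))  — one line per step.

Answer: after 4 steps: II(KK)(IKI)(K(SK(KI))(II(KK)(IKI)))

Working:
  start: SSK(SK(KI))(II(KK)(IKI))
  step 1: S(SK(KI))(K(SK(KI)))(II(KK)(IKI))
  step 2: SK(KI)(II(KK)(IKI))(K(SK(KI))(II(KK)(IKI)))
  step 3: K(II(KK)(IKI))(KI(II(KK)(IKI)))(K(SK(KI))(II(KK)(IKI)))
  step 4: II(KK)(IKI)(K(SK(KI))(II(KK)(IKI)))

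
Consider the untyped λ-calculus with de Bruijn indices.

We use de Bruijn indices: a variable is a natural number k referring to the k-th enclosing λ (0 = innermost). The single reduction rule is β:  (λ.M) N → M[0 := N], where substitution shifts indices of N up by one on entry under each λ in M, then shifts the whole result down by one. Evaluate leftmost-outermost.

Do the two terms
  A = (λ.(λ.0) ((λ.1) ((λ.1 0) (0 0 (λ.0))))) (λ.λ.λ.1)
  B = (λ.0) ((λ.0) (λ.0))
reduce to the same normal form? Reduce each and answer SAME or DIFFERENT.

Answer: DIFFERENT — A ⇓ λ.λ.λ.1, B ⇓ λ.0

Working:
Term A:
  start: (λ.(λ.0) ((λ.1) ((λ.1 0) (0 0 (λ.0))))) (λ.λ.λ.1)
  [1] (λ.0) ((λ.λ.λ.λ.1) ((λ.(λ.λ.λ.1) 0) ((λ.λ.λ.1) (λ.λ.λ.1) (λ.0))))
  [2] (λ.λ.λ.λ.1) ((λ.(λ.λ.λ.1) 0) ((λ.λ.λ.1) (λ.λ.λ.1) (λ.0)))
  [3] λ.λ.λ.1

Term B:
  start: (λ.0) ((λ.0) (λ.0))
  [1] (λ.0) (λ.0)
  [2] λ.0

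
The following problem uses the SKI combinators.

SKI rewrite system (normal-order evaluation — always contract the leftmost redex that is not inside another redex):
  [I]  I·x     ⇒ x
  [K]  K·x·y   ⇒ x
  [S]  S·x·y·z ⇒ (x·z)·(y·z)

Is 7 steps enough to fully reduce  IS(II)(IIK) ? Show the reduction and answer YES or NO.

  start: IS(II)(IIK)
  [1] S(II)(IIK)
  [2] SI(IIK)
  [3] SI(IK)
  [4] SIK

Answer: YES — reaches normal form SIK in 4 ≤ 7 steps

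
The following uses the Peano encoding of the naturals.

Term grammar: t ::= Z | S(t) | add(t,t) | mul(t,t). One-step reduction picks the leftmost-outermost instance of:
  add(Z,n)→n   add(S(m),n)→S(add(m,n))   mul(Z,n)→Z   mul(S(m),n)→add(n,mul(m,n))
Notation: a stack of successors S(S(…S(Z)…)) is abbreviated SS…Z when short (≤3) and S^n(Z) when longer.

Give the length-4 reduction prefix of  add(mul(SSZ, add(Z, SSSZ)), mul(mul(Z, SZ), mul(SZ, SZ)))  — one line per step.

  start: add(mul(SSZ, add(Z, SSSZ)), mul(mul(Z, SZ), mul(SZ, SZ)))
  step 1: add(add(add(Z, SSSZ), mul(SZ, add(Z, SSSZ))), mul(mul(Z, SZ), mul(SZ, SZ)))
  step 2: add(add(SSSZ, mul(SZ, add(Z, SSSZ))), mul(mul(Z, SZ), mul(SZ, SZ)))
  step 3: add(S(add(SSZ, mul(SZ, add(Z, SSSZ)))), mul(mul(Z, SZ), mul(SZ, SZ)))
  step 4: S(add(add(SSZ, mul(SZ, add(Z, SSSZ))), mul(mul(Z, SZ), mul(SZ, SZ))))

Answer: after 4 steps: S(add(add(SSZ, mul(SZ, add(Z, SSSZ))), mul(mul(Z, SZ), mul(SZ, SZ))))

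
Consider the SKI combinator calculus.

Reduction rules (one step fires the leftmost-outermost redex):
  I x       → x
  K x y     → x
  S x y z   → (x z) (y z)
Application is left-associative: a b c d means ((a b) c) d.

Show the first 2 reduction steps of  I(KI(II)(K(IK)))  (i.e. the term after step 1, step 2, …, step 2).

Answer: after 2 steps: I(K(IK))

Derivation:
  start: I(KI(II)(K(IK)))
  step 1: KI(II)(K(IK))
  step 2: I(K(IK))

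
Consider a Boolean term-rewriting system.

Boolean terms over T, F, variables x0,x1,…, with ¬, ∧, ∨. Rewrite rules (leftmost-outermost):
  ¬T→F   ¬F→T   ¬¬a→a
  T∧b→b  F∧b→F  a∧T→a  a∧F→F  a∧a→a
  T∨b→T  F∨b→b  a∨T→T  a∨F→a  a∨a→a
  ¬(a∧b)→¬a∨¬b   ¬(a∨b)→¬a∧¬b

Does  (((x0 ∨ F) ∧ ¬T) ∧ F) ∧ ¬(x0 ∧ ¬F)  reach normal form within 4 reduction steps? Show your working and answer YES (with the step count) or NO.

Answer: YES — reaches normal form F in 2 ≤ 4 steps

Reduction:
  start: (((x0 ∨ F) ∧ ¬T) ∧ F) ∧ ¬(x0 ∧ ¬F)
  step 1: F ∧ ¬(x0 ∧ ¬F)
  step 2: F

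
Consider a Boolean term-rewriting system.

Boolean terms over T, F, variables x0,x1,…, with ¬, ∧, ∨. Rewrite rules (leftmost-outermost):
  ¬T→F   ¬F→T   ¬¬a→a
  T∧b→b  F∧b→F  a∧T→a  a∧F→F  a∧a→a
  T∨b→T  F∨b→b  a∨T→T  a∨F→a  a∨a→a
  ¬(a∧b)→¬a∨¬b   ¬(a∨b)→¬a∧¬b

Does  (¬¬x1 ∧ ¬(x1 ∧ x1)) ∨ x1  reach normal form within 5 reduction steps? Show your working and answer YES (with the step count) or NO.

  start: (¬¬x1 ∧ ¬(x1 ∧ x1)) ∨ x1
  →1  (x1 ∧ ¬(x1 ∧ x1)) ∨ x1
  →2  (x1 ∧ (¬x1 ∨ ¬x1)) ∨ x1
  →3  (x1 ∧ ¬x1) ∨ x1

Answer: YES — reaches normal form (x1 ∧ ¬x1) ∨ x1 in 3 ≤ 5 steps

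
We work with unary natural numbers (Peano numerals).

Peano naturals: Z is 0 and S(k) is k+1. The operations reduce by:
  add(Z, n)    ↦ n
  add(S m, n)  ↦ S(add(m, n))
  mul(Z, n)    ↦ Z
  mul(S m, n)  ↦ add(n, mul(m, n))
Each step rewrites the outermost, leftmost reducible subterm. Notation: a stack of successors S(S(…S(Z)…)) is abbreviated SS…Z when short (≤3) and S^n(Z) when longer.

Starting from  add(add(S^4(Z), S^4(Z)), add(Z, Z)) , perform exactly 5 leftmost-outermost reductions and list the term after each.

Answer: after 5 steps: S(S(add(S(add(SZ, S^4(Z))), add(Z, Z))))

Reduction:
  start: add(add(S^4(Z), S^4(Z)), add(Z, Z))
  →1  add(S(add(SSSZ, S^4(Z))), add(Z, Z))
  →2  S(add(add(SSSZ, S^4(Z)), add(Z, Z)))
  →3  S(add(S(add(SSZ, S^4(Z))), add(Z, Z)))
  →4  S(S(add(add(SSZ, S^4(Z)), add(Z, Z))))
  →5  S(S(add(S(add(SZ, S^4(Z))), add(Z, Z))))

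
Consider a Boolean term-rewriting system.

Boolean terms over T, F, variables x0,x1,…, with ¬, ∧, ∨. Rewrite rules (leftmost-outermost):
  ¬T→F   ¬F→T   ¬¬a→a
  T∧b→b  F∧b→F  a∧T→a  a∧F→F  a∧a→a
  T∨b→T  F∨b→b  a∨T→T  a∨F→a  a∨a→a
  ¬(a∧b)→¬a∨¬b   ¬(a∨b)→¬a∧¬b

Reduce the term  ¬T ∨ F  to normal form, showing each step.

  start: ¬T ∨ F
  →1  ¬T
  →2  F

Answer: normal form = F  (in 2 steps)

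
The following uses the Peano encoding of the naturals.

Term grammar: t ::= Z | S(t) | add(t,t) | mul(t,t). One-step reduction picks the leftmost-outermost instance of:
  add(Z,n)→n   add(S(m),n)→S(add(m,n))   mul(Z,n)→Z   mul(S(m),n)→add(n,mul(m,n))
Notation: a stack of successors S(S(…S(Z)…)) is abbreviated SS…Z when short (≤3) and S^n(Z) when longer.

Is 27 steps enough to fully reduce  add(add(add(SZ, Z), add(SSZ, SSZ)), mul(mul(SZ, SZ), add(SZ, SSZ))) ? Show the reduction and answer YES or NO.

  start: add(add(add(SZ, Z), add(SSZ, SSZ)), mul(mul(SZ, SZ), add(SZ, SSZ)))
  step 1: add(add(S(add(Z, Z)), add(SSZ, SSZ)), mul(mul(SZ, SZ), add(SZ, SSZ)))
  step 2: add(S(add(add(Z, Z), add(SSZ, SSZ))), mul(mul(SZ, SZ), add(SZ, SSZ)))
  step 3: S(add(add(add(Z, Z), add(SSZ, SSZ)), mul(mul(SZ, SZ), add(SZ, SSZ))))
  step 4: S(add(add(Z, add(SSZ, SSZ)), mul(mul(SZ, SZ), add(SZ, SSZ))))
  step 5: S(add(add(SSZ, SSZ), mul(mul(SZ, SZ), add(SZ, SSZ))))
  step 6: S(add(S(add(SZ, SSZ)), mul(mul(SZ, SZ), add(SZ, SSZ))))
  step 7: S(S(add(add(SZ, SSZ), mul(mul(SZ, SZ), add(SZ, SSZ)))))
  step 8: S(S(add(S(add(Z, SSZ)), mul(mul(SZ, SZ), add(SZ, SSZ)))))
  step 9: S(S(S(add(add(Z, SSZ), mul(mul(SZ, SZ), add(SZ, SSZ))))))
  step 10: S(S(S(add(SSZ, mul(mul(SZ, SZ), add(SZ, SSZ))))))
  step 11: S(S(S(S(add(SZ, mul(mul(SZ, SZ), add(SZ, SSZ)))))))
  step 12: S(S(S(S(S(add(Z, mul(mul(SZ, SZ), add(SZ, SSZ))))))))
  step 13: S(S(S(S(S(mul(mul(SZ, SZ), add(SZ, SSZ)))))))
  step 14: S(S(S(S(S(mul(add(SZ, mul(Z, SZ)), add(SZ, SSZ)))))))
  step 15: S(S(S(S(S(mul(S(add(Z, mul(Z, SZ))), add(SZ, SSZ)))))))
  step 16: S(S(S(S(S(add(add(SZ, SSZ), mul(add(Z, mul(Z, SZ)), add(SZ, SSZ))))))))
  step 17: S(S(S(S(S(add(S(add(Z, SSZ)), mul(add(Z, mul(Z, SZ)), add(SZ, SSZ))))))))
  step 18: S(S(S(S(S(S(add(add(Z, SSZ), mul(add(Z, mul(Z, SZ)), add(SZ, SSZ)))))))))
  step 19: S(S(S(S(S(S(add(SSZ, mul(add(Z, mul(Z, SZ)), add(SZ, SSZ)))))))))
  step 20: S(S(S(S(S(S(S(add(SZ, mul(add(Z, mul(Z, SZ)), add(SZ, SSZ))))))))))
  step 21: S(S(S(S(S(S(S(S(add(Z, mul(add(Z, mul(Z, SZ)), add(SZ, SSZ)))))))))))
  step 22: S(S(S(S(S(S(S(S(mul(add(Z, mul(Z, SZ)), add(SZ, SSZ))))))))))
  step 23: S(S(S(S(S(S(S(S(mul(mul(Z, SZ), add(SZ, SSZ))))))))))
  step 24: S(S(S(S(S(S(S(S(mul(Z, add(SZ, SSZ))))))))))
  step 25: S^8(Z)

Answer: YES — reaches normal form S^8(Z) in 25 ≤ 27 steps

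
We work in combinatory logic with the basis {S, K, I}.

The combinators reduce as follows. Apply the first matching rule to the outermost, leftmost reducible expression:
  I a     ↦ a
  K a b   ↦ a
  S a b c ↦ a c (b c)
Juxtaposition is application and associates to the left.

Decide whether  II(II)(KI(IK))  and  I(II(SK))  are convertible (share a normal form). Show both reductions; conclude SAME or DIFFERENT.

Term A:
  start: II(II)(KI(IK))
  step 1: I(II)(KI(IK))
  step 2: II(KI(IK))
  step 3: I(KI(IK))
  step 4: KI(IK)
  step 5: I

Term B:
  start: I(II(SK))
  step 1: II(SK)
  step 2: I(SK)
  step 3: SK

Answer: DIFFERENT — A ⇓ I, B ⇓ SK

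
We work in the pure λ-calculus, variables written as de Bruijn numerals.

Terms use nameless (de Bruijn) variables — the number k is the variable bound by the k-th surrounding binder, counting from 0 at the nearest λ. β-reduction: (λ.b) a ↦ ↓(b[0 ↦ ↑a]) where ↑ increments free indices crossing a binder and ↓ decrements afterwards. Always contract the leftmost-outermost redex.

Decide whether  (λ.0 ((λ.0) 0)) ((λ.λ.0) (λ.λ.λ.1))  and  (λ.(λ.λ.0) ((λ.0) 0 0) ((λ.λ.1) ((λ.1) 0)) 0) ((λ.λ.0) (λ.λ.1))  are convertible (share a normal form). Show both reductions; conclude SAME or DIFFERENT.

Term A:
  start: (λ.0 ((λ.0) 0)) ((λ.λ.0) (λ.λ.λ.1))
  step 1: (λ.λ.0) (λ.λ.λ.1) ((λ.0) ((λ.λ.0) (λ.λ.λ.1)))
  step 2: (λ.0) ((λ.0) ((λ.λ.0) (λ.λ.λ.1)))
  step 3: (λ.0) ((λ.λ.0) (λ.λ.λ.1))
  step 4: (λ.λ.0) (λ.λ.λ.1)
  step 5: λ.0

Term B:
  start: (λ.(λ.λ.0) ((λ.0) 0 0) ((λ.λ.1) ((λ.1) 0)) 0) ((λ.λ.0) (λ.λ.1))
  step 1: (λ.λ.0) ((λ.0) ((λ.λ.0) (λ.λ.1)) ((λ.λ.0) (λ.λ.1))) ((λ.λ.1) ((λ.(λ.λ.0) (λ.λ.1)) ((λ.λ.0) (λ.λ.1)))) ((λ.λ.0) (λ.λ.1))
  step 2: (λ.0) ((λ.λ.1) ((λ.(λ.λ.0) (λ.λ.1)) ((λ.λ.0) (λ.λ.1)))) ((λ.λ.0) (λ.λ.1))
  step 3: (λ.λ.1) ((λ.(λ.λ.0) (λ.λ.1)) ((λ.λ.0) (λ.λ.1))) ((λ.λ.0) (λ.λ.1))
  step 4: (λ.(λ.(λ.λ.0) (λ.λ.1)) ((λ.λ.0) (λ.λ.1))) ((λ.λ.0) (λ.λ.1))
  step 5: (λ.(λ.λ.0) (λ.λ.1)) ((λ.λ.0) (λ.λ.1))
  step 6: (λ.λ.0) (λ.λ.1)
  step 7: λ.0

Answer: SAME — A ⇓ λ.0, B ⇓ λ.0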